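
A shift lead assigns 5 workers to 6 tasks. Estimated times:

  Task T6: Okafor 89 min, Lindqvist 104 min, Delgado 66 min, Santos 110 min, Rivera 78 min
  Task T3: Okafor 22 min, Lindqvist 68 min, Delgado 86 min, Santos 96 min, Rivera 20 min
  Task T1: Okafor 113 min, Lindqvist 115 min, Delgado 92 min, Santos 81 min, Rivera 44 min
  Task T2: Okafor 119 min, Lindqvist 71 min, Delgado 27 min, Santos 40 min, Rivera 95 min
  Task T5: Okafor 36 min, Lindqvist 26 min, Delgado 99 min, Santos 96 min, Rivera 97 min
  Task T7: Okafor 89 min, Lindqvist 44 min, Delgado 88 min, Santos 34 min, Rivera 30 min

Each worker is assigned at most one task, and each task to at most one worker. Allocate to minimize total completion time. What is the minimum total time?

Min total: 153 min

Optimal: Okafor→Task T3 (22 min), Lindqvist→Task T5 (26 min), Delgado→Task T2 (27 min), Santos→Task T7 (34 min), Rivera→Task T1 (44 min) — total 22+26+27+34+44 = 153 min.
Min-entry greedy (repeatedly take the single cheapest remaining cell) gives 196 min, worse by 43.
Next-best assignment: Okafor→Task T3, Lindqvist→Task T5, Delgado→Task T6, Santos→Task T2, Rivera→Task T7 = 184 min.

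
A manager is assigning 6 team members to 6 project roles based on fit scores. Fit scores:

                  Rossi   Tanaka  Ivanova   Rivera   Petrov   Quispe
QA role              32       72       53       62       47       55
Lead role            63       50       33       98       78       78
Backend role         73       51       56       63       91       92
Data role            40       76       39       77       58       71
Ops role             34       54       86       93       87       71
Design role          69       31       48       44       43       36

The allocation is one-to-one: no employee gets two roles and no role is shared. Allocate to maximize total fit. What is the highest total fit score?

Optimal: Rossi→Design role (69 pts), Tanaka→QA role (72 pts), Ivanova→Ops role (86 pts), Rivera→Lead role (98 pts), Petrov→Backend role (91 pts), Quispe→Data role (71 pts) — total 69+72+86+98+91+71 = 487 pts.
Next-best assignment: Rossi→Design role, Tanaka→QA role, Ivanova→Ops role, Rivera→Lead role, Petrov→Data role, Quispe→Backend role = 475 pts.
Swapping Petrov↔Ivanova (Petrov→Ops role 87 pts, Ivanova→Backend role 56 pts) loses 34.

Maximum total: 487 pts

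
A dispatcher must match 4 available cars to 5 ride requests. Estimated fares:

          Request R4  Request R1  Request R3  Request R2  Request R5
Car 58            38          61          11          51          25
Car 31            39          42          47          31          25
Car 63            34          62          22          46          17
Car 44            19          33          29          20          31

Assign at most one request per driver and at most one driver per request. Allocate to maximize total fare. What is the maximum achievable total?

Maximum total: $191

Optimal: Car 58→Request R2 ($51), Car 31→Request R3 ($47), Car 63→Request R1 ($62), Car 44→Request R5 ($31) — total 51+47+62+31 = $191.
Column-greedy (each request in turn goes to its best remaining driver) gives $181, worse by 10.
Swapping Car 44↔Car 63 (Car 44→Request R1 $33, Car 63→Request R5 $17) loses 43.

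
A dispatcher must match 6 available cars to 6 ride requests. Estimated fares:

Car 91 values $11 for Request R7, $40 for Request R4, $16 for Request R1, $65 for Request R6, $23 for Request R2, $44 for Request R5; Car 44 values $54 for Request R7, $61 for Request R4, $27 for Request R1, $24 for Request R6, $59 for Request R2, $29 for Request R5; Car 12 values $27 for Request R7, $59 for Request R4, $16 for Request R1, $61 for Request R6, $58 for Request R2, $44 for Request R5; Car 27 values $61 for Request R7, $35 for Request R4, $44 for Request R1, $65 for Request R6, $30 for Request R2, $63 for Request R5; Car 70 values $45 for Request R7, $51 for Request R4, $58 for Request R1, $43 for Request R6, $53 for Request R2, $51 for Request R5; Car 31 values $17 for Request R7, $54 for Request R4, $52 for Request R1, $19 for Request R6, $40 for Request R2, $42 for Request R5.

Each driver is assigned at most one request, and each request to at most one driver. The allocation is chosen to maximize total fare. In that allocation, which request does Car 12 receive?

Optimal: Car 91→Request R6 ($65), Car 44→Request R7 ($54), Car 12→Request R2 ($58), Car 27→Request R5 ($63), Car 70→Request R1 ($58), Car 31→Request R4 ($54) — total 65+54+58+63+58+54 = $352.
Max-entry greedy (repeatedly take the single best remaining cell) gives $322, worse by 30.
Swapping Car 91↔Car 27 (Car 91→Request R5 $44, Car 27→Request R6 $65) loses 19.
No other one-to-one assignment exceeds $352.
Car 12's own top request is Request R6 ($61), but forcing Car 12→Request R6 and reassigning the rest optimally gives only $337 — worse by 15.

Car 12 receives Request R2.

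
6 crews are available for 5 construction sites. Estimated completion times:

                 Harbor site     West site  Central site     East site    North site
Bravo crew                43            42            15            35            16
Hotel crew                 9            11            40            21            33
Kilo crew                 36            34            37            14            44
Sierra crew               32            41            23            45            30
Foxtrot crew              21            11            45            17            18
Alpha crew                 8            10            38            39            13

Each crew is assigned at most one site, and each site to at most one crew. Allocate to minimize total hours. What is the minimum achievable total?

Optimal: Hotel crew→Harbor site (9 hours), Foxtrot crew→West site (11 hours), Bravo crew→Central site (15 hours), Kilo crew→East site (14 hours), Alpha crew→North site (13 hours) — total 9+11+15+14+13 = 62 hours.
Row-greedy (each crew in turn takes its cheapest remaining site) gives 79 hours, worse by 17.
Next-best assignment: Hotel crew→Harbor site, Alpha crew→West site, Bravo crew→Central site, Kilo crew→East site, Foxtrot crew→North site = 66 hours.

Min total: 62 hours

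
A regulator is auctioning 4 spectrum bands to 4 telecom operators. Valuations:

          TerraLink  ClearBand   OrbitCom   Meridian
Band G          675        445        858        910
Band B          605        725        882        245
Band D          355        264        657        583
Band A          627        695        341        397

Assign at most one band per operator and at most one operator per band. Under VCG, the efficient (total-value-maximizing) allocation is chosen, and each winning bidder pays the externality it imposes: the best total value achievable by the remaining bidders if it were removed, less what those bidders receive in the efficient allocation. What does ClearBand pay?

ClearBand pays $225M.

Efficient allocation: TerraLink→Band A ($627M), ClearBand→Band B ($725M), OrbitCom→Band D ($657M), Meridian→Band G ($910M); total welfare W = $2919M.
ClearBand receives Band B at value $725M, so the others get W − 725 = $2194M.
Without ClearBand: best allocation of the remaining 3 bidders over all 4 bands is TerraLink→Band A ($627M), OrbitCom→Band B ($882M), Meridian→Band G ($910M), total $2419M.
VCG payment = (others' best without ClearBand) − (others' welfare with ClearBand) = 2419 − 2194 = $225M.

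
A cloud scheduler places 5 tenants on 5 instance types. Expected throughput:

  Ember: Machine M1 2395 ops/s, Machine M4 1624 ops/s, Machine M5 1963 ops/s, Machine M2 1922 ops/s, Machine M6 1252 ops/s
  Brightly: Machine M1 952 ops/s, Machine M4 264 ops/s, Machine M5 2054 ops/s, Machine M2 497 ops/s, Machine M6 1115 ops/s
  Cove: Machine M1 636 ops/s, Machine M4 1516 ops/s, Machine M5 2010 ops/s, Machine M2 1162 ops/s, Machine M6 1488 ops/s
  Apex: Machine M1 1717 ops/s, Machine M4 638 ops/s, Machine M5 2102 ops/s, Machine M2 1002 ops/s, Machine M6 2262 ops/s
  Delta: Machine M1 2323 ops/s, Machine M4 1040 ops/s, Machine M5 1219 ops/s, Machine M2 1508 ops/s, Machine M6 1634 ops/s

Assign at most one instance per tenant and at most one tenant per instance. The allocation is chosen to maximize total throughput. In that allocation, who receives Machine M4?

This is the linear assignment problem.
Optimal: Ember→Machine M2 (1922 ops/s), Brightly→Machine M5 (2054 ops/s), Cove→Machine M4 (1516 ops/s), Apex→Machine M6 (2262 ops/s), Delta→Machine M1 (2323 ops/s) — total 1922+2054+1516+2262+2323 = 10077 ops/s.
Row-greedy (each tenant in turn takes its best remaining instance) gives 9735 ops/s, worse by 342.
Cove's own top instance is Machine M5 (2010 ops/s), but forcing Cove→Machine M5 and reassigning the rest optimally gives only 8781 ops/s — worse by 1296.

Cove receives Machine M4.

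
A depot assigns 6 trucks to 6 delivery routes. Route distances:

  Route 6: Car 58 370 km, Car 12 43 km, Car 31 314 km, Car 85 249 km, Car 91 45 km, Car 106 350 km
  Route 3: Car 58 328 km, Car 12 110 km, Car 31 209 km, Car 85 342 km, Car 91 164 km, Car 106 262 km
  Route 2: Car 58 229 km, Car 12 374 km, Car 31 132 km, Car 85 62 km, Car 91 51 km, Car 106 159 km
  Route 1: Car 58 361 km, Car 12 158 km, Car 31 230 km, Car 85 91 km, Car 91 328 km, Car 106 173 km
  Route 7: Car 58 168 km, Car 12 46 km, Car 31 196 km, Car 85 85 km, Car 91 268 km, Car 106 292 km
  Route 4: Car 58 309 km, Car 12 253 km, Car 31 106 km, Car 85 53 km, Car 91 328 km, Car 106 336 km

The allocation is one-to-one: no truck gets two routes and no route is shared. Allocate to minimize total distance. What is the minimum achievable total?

Min total: 664 km

This is the linear assignment problem.
Optimal: Car 58→Route 7 (168 km), Car 12→Route 3 (110 km), Car 31→Route 4 (106 km), Car 85→Route 2 (62 km), Car 91→Route 6 (45 km), Car 106→Route 1 (173 km) — total 168+110+106+62+45+173 = 664 km.
Column-greedy (each route in turn goes to its cheapest remaining truck) gives 716 km, worse by 52.
Next-best assignment: Car 58→Route 7, Car 12→Route 3, Car 31→Route 4, Car 85→Route 1, Car 91→Route 6, Car 106→Route 2 = 679 km.
No other one-to-one assignment undercuts 664 km.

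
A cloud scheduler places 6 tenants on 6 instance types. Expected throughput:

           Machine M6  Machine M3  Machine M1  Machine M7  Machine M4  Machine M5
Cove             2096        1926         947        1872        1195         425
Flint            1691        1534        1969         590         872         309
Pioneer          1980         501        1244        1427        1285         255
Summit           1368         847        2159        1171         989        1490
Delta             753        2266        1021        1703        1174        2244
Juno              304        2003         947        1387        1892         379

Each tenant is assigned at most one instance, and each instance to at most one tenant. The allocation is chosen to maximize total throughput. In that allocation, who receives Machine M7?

This is a one-to-one assignment (maximum-weight bipartite matching).
Optimal: Cove→Machine M7 (1872 ops/s), Flint→Machine M3 (1534 ops/s), Pioneer→Machine M6 (1980 ops/s), Summit→Machine M1 (2159 ops/s), Delta→Machine M5 (2244 ops/s), Juno→Machine M4 (1892 ops/s) — total 1872+1534+1980+2159+2244+1892 = 11681 ops/s.
Row-greedy (each tenant in turn takes its best remaining instance) gives 11140 ops/s, worse by 541.
Swapping Flint↔Pioneer (Flint→Machine M6 1691 ops/s, Pioneer→Machine M3 501 ops/s) loses 1322.
Checked against all permutations: 11681 ops/s is optimal.
Cove's own top instance is Machine M6 (2096 ops/s), but forcing Cove→Machine M6 and reassigning the rest optimally gives only 11352 ops/s — worse by 329.

Cove receives Machine M7.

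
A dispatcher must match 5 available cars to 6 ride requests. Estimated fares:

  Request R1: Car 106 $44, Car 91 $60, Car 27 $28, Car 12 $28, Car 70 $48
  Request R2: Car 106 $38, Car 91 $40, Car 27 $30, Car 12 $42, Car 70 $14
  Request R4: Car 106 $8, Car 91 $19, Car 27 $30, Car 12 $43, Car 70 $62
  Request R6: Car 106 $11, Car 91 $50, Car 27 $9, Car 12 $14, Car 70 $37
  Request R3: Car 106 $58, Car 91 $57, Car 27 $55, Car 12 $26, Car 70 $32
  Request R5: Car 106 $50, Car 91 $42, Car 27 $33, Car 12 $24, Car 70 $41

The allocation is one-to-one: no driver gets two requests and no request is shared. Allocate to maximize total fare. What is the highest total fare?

Treat this as an assignment problem: match each driver to one request.
Optimal: Car 106→Request R5 ($50), Car 91→Request R1 ($60), Car 27→Request R3 ($55), Car 12→Request R2 ($42), Car 70→Request R4 ($62) — total 50+60+55+42+62 = $269.
Column-greedy (each request in turn goes to its best remaining driver) gives $230, worse by 39.
Next-best assignment: Car 106→Request R5, Car 91→Request R6, Car 27→Request R3, Car 12→Request R2, Car 70→Request R4 = $259.
Swapping Car 70↔Car 106 (Car 70→Request R5 $41, Car 106→Request R4 $8) loses 63.
Checked against all permutations: $269 is optimal.

Maximum total: $269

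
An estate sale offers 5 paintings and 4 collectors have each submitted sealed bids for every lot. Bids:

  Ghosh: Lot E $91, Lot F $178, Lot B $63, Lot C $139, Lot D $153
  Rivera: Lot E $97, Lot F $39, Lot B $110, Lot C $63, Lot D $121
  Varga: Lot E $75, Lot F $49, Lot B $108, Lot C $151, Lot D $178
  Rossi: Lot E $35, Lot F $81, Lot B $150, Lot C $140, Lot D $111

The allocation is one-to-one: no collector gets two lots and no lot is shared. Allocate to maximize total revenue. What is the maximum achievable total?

This is the linear assignment problem.
Optimal: Ghosh→Lot F ($178), Rivera→Lot B ($110), Varga→Lot D ($178), Rossi→Lot C ($140) — total 178+110+178+140 = $606.
Max-entry greedy (repeatedly take the single best remaining cell) gives $603, worse by 3.
Next-best assignment: Ghosh→Lot F, Rivera→Lot E, Varga→Lot D, Rossi→Lot B = $603.
Swapping Rivera↔Varga (Rivera→Lot D $121, Varga→Lot B $108) loses 59.

Max total: $606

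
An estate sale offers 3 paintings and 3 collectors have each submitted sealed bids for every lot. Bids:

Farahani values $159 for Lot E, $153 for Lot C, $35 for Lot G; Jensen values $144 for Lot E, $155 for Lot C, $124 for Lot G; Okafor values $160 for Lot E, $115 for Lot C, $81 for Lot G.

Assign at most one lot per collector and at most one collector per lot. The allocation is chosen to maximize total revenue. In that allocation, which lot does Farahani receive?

Farahani receives Lot C.

Optimal: Farahani→Lot C ($153), Jensen→Lot G ($124), Okafor→Lot E ($160) — total 153+124+160 = $437.
Every other assignment is strictly worse.
Farahani's own top lot is Lot E ($159), but forcing Farahani→Lot E and reassigning the rest optimally gives only $398 — worse by 39.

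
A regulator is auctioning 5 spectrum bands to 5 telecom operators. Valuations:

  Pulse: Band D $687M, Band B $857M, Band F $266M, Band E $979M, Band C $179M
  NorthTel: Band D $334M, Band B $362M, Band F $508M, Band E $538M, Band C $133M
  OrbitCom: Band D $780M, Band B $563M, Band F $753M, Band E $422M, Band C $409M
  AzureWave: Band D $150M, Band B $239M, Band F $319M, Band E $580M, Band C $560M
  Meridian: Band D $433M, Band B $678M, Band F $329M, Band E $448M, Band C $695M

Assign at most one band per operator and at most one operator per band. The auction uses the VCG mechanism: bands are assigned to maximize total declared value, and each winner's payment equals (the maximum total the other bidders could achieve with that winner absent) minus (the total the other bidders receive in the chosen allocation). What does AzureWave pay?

Efficient allocation: Pulse→Band E ($979M), NorthTel→Band F ($508M), OrbitCom→Band D ($780M), AzureWave→Band C ($560M), Meridian→Band B ($678M); total welfare W = $3505M.
AzureWave receives Band C at value $560M, so the others get W − 560 = $2945M.
Without AzureWave: best allocation of the remaining 4 bidders over all 5 bands is Pulse→Band E ($979M), NorthTel→Band F ($508M), OrbitCom→Band D ($780M), Meridian→Band C ($695M), total $2962M.
VCG payment = (others' best without AzureWave) − (others' welfare with AzureWave) = 2962 − 2945 = $17M.

AzureWave pays $17M.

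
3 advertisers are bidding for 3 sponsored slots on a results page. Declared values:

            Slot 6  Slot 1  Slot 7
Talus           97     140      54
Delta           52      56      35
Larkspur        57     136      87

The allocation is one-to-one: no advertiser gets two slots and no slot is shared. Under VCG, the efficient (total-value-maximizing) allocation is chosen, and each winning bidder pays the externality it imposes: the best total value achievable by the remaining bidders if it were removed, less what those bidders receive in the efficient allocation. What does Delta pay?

Delta pays $6.

Efficient allocation: Talus→Slot 1 ($140), Delta→Slot 6 ($52), Larkspur→Slot 7 ($87); total welfare W = $279.
Delta receives Slot 6 at value $52, so the others get W − 52 = $227.
Without Delta: best allocation of the remaining 2 bidders over all 3 slots is Talus→Slot 6 ($97), Larkspur→Slot 1 ($136), total $233.
VCG payment = (others' best without Delta) − (others' welfare with Delta) = 233 − 227 = $6.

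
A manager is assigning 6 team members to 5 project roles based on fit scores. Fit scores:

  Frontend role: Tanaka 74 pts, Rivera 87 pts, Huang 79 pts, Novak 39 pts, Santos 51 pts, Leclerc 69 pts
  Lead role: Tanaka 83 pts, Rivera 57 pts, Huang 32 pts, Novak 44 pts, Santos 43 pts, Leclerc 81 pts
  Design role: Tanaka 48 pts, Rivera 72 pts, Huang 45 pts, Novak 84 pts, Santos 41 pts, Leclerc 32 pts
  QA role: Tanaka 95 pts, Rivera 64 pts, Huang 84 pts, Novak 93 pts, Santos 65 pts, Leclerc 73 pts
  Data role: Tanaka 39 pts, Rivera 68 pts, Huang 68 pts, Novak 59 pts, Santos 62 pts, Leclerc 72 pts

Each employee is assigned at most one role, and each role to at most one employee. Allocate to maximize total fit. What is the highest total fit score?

Optimal: Rivera→Frontend role (87 pts), Leclerc→Lead role (81 pts), Novak→Design role (84 pts), Tanaka→QA role (95 pts), Huang→Data role (68 pts) — total 87+81+84+95+68 = 415 pts.
Next-best assignment: Rivera→Frontend role, Tanaka→Lead role, Novak→Design role, Huang→QA role, Leclerc→Data role = 410 pts.
No other one-to-one assignment exceeds 415 pts.

Maximum total: 415 pts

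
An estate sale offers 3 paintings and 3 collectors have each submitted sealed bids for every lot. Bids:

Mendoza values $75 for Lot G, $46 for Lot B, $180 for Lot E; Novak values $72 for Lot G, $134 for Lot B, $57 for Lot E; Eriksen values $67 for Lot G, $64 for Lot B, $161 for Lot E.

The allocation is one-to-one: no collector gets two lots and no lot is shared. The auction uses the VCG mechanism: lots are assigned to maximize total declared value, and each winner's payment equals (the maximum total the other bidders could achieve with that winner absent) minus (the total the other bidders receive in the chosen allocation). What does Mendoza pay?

Mendoza pays $94.

Efficient allocation: Mendoza→Lot E ($180), Novak→Lot B ($134), Eriksen→Lot G ($67); total welfare W = $381.
Mendoza receives Lot E at value $180, so the others get W − 180 = $201.
Without Mendoza: best allocation of the remaining 2 bidders over all 3 lots is Novak→Lot B ($134), Eriksen→Lot E ($161), total $295.
VCG payment = (others' best without Mendoza) − (others' welfare with Mendoza) = 295 − 201 = $94.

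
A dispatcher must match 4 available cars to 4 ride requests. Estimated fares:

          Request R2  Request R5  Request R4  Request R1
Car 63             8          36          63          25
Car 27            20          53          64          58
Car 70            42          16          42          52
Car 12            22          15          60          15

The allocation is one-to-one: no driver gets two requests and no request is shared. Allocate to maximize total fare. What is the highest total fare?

Maximum total: $196

This is the linear assignment problem.
Optimal: Car 63→Request R5 ($36), Car 27→Request R1 ($58), Car 70→Request R2 ($42), Car 12→Request R4 ($60) — total 36+58+42+60 = $196.
Row-greedy (each driver in turn takes its best remaining request) gives $178, worse by 18.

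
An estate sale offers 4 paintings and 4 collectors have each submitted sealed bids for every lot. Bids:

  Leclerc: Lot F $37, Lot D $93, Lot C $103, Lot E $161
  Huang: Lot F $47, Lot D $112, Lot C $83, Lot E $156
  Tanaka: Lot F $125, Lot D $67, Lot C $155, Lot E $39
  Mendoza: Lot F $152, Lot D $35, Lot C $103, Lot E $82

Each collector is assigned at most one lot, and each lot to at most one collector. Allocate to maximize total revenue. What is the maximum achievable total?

Optimal: Leclerc→Lot E ($161), Huang→Lot D ($112), Tanaka→Lot C ($155), Mendoza→Lot F ($152) — total 161+112+155+152 = $580.
Next-best assignment: Leclerc→Lot D, Huang→Lot E, Tanaka→Lot C, Mendoza→Lot F = $556.
No other one-to-one assignment exceeds $580.

Max total: $580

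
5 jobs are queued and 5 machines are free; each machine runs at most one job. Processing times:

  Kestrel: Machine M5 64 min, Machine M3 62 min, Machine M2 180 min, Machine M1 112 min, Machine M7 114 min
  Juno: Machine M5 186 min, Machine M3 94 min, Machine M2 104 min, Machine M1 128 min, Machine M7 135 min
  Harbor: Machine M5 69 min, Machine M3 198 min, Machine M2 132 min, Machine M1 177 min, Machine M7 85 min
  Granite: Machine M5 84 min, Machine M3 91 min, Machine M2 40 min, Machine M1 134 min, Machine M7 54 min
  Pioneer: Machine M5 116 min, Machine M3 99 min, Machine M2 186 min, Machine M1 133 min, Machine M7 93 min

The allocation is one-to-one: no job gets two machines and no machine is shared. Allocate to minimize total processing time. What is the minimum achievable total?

Min total: 392 min

This is a one-to-one assignment (minimum-cost bipartite matching).
Optimal: Kestrel→Machine M3 (62 min), Juno→Machine M1 (128 min), Harbor→Machine M5 (69 min), Granite→Machine M2 (40 min), Pioneer→Machine M7 (93 min) — total 62+128+69+40+93 = 392 min.
Column-greedy (each machine in turn goes to its cheapest remaining job) gives 477 min, worse by 85.
Swapping Granite↔Juno (Granite→Machine M1 134 min, Juno→Machine M2 104 min) adds 70.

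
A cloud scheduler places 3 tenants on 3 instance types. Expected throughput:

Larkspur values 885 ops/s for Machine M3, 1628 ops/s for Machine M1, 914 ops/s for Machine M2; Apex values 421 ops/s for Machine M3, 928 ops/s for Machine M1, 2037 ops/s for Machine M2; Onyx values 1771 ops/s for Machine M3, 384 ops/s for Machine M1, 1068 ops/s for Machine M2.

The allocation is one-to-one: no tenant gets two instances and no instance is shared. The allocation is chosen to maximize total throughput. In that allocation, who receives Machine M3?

Optimal: Larkspur→Machine M1 (1628 ops/s), Apex→Machine M2 (2037 ops/s), Onyx→Machine M3 (1771 ops/s) — total 1628+2037+1771 = 5436 ops/s.
Every other assignment is strictly worse.

Onyx receives Machine M3.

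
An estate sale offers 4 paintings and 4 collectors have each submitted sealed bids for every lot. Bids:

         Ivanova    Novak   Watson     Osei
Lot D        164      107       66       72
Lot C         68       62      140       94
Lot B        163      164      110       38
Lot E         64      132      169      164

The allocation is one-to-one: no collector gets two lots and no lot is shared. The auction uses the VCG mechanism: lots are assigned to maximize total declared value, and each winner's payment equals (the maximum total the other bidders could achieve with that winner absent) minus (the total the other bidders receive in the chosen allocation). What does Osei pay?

Osei pays $29.

Efficient allocation: Ivanova→Lot D ($164), Novak→Lot B ($164), Watson→Lot C ($140), Osei→Lot E ($164); total welfare W = $632.
Osei receives Lot E at value $164, so the others get W − 164 = $468.
Without Osei: best allocation of the remaining 3 bidders over all 4 lots is Ivanova→Lot D ($164), Novak→Lot B ($164), Watson→Lot E ($169), total $497.
VCG payment = (others' best without Osei) − (others' welfare with Osei) = 497 − 468 = $29.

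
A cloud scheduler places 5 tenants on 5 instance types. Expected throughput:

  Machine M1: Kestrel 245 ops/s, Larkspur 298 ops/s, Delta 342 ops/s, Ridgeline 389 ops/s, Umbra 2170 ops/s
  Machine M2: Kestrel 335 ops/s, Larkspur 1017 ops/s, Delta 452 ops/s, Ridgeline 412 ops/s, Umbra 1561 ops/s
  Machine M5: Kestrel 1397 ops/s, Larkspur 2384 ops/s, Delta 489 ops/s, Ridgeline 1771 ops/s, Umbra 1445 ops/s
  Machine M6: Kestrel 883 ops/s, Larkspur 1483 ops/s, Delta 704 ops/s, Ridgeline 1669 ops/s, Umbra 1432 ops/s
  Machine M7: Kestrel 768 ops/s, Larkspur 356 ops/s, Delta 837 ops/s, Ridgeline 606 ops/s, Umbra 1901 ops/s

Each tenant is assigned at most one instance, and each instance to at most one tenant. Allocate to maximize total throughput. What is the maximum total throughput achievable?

Optimal: Kestrel→Machine M7 (768 ops/s), Larkspur→Machine M5 (2384 ops/s), Delta→Machine M2 (452 ops/s), Ridgeline→Machine M6 (1669 ops/s), Umbra→Machine M1 (2170 ops/s) — total 768+2384+452+1669+2170 = 7443 ops/s.
Column-greedy (each instance in turn goes to its best remaining tenant) gives 6678 ops/s, worse by 765.
Next-best assignment: Kestrel→Machine M2, Larkspur→Machine M5, Delta→Machine M7, Ridgeline→Machine M6, Umbra→Machine M1 = 7395 ops/s.

Max total: 7443 ops/s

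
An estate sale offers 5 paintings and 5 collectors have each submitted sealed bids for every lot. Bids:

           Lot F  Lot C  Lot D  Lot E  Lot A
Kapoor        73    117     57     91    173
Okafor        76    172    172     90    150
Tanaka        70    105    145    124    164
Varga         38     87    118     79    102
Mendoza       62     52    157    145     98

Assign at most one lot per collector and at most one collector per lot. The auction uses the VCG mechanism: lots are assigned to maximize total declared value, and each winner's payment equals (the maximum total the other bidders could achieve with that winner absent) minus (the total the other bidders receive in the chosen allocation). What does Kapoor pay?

Kapoor pays $94.

Efficient allocation: Kapoor→Lot A ($173), Okafor→Lot C ($172), Tanaka→Lot F ($70), Varga→Lot D ($118), Mendoza→Lot E ($145); total welfare W = $678.
Kapoor receives Lot A at value $173, so the others get W − 173 = $505.
Without Kapoor: best allocation of the remaining 4 bidders over all 5 lots is Okafor→Lot C ($172), Tanaka→Lot A ($164), Varga→Lot D ($118), Mendoza→Lot E ($145), total $599.
VCG payment = (others' best without Kapoor) − (others' welfare with Kapoor) = 599 − 505 = $94.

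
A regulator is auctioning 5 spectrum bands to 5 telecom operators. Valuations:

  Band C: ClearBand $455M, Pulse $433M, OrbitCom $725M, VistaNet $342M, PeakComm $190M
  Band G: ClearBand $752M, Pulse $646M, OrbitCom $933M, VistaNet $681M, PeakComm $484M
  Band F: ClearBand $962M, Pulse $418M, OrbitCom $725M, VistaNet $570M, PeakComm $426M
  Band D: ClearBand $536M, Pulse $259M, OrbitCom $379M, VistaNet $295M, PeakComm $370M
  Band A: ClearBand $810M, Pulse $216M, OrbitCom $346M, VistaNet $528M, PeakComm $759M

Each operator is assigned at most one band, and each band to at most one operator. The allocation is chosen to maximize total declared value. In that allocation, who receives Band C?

OrbitCom receives Band C.

Optimal: ClearBand→Band F ($962M), Pulse→Band G ($646M), OrbitCom→Band C ($725M), VistaNet→Band D ($295M), PeakComm→Band A ($759M) — total 962+646+725+295+759 = $3387M.
Row-greedy (each operator in turn takes its best remaining band) gives $3231M, worse by 156.
Swapping OrbitCom↔PeakComm (OrbitCom→Band A $346M, PeakComm→Band C $190M) loses 948.
OrbitCom's own top band is Band G ($933M), but forcing OrbitCom→Band G and reassigning the rest optimally gives only $3382M — worse by 5.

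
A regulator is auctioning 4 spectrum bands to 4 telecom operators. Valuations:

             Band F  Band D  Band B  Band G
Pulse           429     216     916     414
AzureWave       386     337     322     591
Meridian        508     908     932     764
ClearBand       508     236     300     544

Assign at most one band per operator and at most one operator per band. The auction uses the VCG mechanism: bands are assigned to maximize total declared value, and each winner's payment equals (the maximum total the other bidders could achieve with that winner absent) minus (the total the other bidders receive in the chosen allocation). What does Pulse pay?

Pulse pays $24M.

Efficient allocation: Pulse→Band B ($916M), AzureWave→Band G ($591M), Meridian→Band D ($908M), ClearBand→Band F ($508M); total welfare W = $2923M.
Pulse receives Band B at value $916M, so the others get W − 916 = $2007M.
Without Pulse: best allocation of the remaining 3 bidders over all 4 bands is AzureWave→Band G ($591M), Meridian→Band B ($932M), ClearBand→Band F ($508M), total $2031M.
VCG payment = (others' best without Pulse) − (others' welfare with Pulse) = 2031 − 2007 = $24M.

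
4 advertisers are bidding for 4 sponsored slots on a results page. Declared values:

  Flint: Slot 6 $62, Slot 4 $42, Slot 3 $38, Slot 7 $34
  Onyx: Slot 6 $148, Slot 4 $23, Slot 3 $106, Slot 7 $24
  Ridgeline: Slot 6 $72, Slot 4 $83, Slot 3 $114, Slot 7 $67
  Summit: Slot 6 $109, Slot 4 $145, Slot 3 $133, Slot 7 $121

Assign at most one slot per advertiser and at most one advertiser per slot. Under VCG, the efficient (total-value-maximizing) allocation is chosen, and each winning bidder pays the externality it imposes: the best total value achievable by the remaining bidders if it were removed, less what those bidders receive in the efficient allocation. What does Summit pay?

Summit pays $8.

Efficient allocation: Flint→Slot 7 ($34), Onyx→Slot 6 ($148), Ridgeline→Slot 3 ($114), Summit→Slot 4 ($145); total welfare W = $441.
Summit receives Slot 4 at value $145, so the others get W − 145 = $296.
Without Summit: best allocation of the remaining 3 bidders over all 4 slots is Flint→Slot 4 ($42), Onyx→Slot 6 ($148), Ridgeline→Slot 3 ($114), total $304.
VCG payment = (others' best without Summit) − (others' welfare with Summit) = 304 − 296 = $8.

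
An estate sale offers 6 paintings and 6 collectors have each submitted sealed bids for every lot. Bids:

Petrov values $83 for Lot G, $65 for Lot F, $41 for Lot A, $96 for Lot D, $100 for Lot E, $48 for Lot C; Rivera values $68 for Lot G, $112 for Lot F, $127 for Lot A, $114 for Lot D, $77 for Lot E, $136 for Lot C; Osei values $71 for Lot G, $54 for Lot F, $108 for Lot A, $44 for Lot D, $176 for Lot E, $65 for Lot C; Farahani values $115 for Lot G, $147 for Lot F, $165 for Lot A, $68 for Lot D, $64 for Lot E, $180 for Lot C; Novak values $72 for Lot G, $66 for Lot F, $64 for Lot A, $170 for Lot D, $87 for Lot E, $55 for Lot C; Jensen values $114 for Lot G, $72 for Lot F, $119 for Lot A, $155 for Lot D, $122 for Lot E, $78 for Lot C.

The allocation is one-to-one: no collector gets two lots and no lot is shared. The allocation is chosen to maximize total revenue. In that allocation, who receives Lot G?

Petrov receives Lot G.

Treat this as an assignment problem: match each collector to one lot.
Optimal: Petrov→Lot G ($83), Rivera→Lot F ($112), Osei→Lot E ($176), Farahani→Lot C ($180), Novak→Lot D ($170), Jensen→Lot A ($119) — total 83+112+176+180+170+119 = $840.
Row-greedy (each collector in turn takes its best remaining lot) gives $775, worse by 65.
Next-best assignment: Petrov→Lot F, Rivera→Lot A, Osei→Lot E, Farahani→Lot C, Novak→Lot D, Jensen→Lot G = $832.
Swapping Novak↔Farahani (Novak→Lot C $55, Farahani→Lot D $68) loses 227.
Checked against all permutations: $840 is optimal.
Petrov's own top lot is Lot E ($100), but forcing Petrov→Lot E and reassigning the rest optimally gives only $784 — worse by 56.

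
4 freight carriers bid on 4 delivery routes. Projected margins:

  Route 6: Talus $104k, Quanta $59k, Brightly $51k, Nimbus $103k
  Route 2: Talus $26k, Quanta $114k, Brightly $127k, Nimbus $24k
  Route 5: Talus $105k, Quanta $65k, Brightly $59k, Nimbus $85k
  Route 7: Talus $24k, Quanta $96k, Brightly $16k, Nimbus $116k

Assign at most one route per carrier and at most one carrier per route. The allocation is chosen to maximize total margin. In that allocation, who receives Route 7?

Quanta receives Route 7.

This is a one-to-one assignment (maximum-weight bipartite matching).
Optimal: Talus→Route 5 ($105k), Quanta→Route 7 ($96k), Brightly→Route 2 ($127k), Nimbus→Route 6 ($103k) — total 105+96+127+103 = $431k.
Checked against all permutations: $431k is optimal.
Quanta's own top route is Route 2 ($114k), but forcing Quanta→Route 2 and reassigning the rest optimally gives only $393k — worse by 38.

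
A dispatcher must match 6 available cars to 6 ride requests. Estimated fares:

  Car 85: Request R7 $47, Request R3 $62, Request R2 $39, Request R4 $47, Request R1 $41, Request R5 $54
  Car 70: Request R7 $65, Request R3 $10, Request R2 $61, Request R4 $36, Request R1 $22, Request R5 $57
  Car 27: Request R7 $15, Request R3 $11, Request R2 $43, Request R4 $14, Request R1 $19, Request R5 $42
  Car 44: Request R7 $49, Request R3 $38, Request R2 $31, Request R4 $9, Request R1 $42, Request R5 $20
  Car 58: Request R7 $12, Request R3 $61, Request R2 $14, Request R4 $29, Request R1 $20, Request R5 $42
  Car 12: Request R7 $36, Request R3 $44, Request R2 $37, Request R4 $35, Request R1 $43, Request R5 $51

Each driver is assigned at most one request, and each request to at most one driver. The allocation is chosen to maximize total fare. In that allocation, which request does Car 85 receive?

This is the linear assignment problem.
Optimal: Car 85→Request R4 ($47), Car 70→Request R7 ($65), Car 27→Request R2 ($43), Car 44→Request R1 ($42), Car 58→Request R3 ($61), Car 12→Request R5 ($51) — total 47+65+43+42+61+51 = $309.
Max-entry greedy (repeatedly take the single best remaining cell) gives $292, worse by 17.
Car 85's own top request is Request R3 ($62), but forcing Car 85→Request R3 and reassigning the rest optimally gives only $292 — worse by 17.

Car 85 receives Request R4.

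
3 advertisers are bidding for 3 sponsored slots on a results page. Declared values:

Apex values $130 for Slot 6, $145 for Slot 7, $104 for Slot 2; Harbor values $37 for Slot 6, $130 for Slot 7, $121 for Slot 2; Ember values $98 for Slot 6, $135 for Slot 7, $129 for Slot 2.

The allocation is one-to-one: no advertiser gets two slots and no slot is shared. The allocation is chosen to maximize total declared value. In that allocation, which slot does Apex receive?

Apex receives Slot 6.

Optimal: Apex→Slot 6 ($130), Harbor→Slot 7 ($130), Ember→Slot 2 ($129) — total 130+130+129 = $389.
Row-greedy (each advertiser in turn takes its best remaining slot) gives $364, worse by 25.
Swapping Apex↔Harbor (Apex→Slot 7 $145, Harbor→Slot 6 $37) loses 78.
Checked against all permutations: $389 is optimal.
Apex's own top slot is Slot 7 ($145), but forcing Apex→Slot 7 and reassigning the rest optimally gives only $364 — worse by 25.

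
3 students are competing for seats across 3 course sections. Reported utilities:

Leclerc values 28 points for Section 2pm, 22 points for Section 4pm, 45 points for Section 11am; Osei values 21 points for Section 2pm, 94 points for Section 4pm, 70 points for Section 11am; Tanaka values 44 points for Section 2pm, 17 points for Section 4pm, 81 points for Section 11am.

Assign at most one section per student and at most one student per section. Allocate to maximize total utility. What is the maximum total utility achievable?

Maximum total: 203 points

Optimal: Leclerc→Section 2pm (28 points), Osei→Section 4pm (94 points), Tanaka→Section 11am (81 points) — total 28+94+81 = 203 points.
Row-greedy (each student in turn takes its best remaining section) gives 183 points, worse by 20.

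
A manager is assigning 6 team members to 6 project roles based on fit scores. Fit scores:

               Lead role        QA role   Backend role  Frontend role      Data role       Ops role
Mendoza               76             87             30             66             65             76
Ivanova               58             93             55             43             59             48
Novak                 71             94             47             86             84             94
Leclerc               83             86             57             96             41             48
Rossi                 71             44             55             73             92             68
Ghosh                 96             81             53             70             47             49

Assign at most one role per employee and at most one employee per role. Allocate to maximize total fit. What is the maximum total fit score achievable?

Maximum total: 520 pts

Optimal: Mendoza→QA role (87 pts), Ivanova→Backend role (55 pts), Novak→Ops role (94 pts), Leclerc→Frontend role (96 pts), Rossi→Data role (92 pts), Ghosh→Lead role (96 pts) — total 87+55+94+96+92+96 = 520 pts.
Column-greedy (each role in turn goes to its best remaining employee) gives 433 pts, worse by 87.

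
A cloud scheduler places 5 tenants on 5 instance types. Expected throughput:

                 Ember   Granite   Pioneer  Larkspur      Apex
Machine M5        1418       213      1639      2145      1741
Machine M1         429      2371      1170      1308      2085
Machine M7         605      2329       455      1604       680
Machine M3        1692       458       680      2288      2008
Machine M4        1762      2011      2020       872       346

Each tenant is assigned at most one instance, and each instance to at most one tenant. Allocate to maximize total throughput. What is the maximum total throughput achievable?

Optimal: Ember→Machine M3 (1692 ops/s), Granite→Machine M7 (2329 ops/s), Pioneer→Machine M4 (2020 ops/s), Larkspur→Machine M5 (2145 ops/s), Apex→Machine M1 (2085 ops/s) — total 1692+2329+2020+2145+2085 = 10271 ops/s.
Max-entry greedy (repeatedly take the single best remaining cell) gives 9025 ops/s, worse by 1246.
Checked against all permutations: 10271 ops/s is optimal.

Max total: 10271 ops/s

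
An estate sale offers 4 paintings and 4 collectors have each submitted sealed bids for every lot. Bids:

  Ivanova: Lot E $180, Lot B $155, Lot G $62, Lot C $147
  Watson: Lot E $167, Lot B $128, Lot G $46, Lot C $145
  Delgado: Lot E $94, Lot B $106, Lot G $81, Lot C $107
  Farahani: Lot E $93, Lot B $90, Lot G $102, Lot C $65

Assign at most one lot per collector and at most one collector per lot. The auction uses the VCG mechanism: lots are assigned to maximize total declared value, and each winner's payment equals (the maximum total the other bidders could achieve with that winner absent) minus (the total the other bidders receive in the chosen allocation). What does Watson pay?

Efficient allocation: Ivanova→Lot E ($180), Watson→Lot C ($145), Delgado→Lot B ($106), Farahani→Lot G ($102); total welfare W = $533.
Watson receives Lot C at value $145, so the others get W − 145 = $388.
Without Watson: best allocation of the remaining 3 bidders over all 4 lots is Ivanova→Lot E ($180), Delgado→Lot C ($107), Farahani→Lot G ($102), total $389.
VCG payment = (others' best without Watson) − (others' welfare with Watson) = 389 − 388 = $1.

Watson pays $1.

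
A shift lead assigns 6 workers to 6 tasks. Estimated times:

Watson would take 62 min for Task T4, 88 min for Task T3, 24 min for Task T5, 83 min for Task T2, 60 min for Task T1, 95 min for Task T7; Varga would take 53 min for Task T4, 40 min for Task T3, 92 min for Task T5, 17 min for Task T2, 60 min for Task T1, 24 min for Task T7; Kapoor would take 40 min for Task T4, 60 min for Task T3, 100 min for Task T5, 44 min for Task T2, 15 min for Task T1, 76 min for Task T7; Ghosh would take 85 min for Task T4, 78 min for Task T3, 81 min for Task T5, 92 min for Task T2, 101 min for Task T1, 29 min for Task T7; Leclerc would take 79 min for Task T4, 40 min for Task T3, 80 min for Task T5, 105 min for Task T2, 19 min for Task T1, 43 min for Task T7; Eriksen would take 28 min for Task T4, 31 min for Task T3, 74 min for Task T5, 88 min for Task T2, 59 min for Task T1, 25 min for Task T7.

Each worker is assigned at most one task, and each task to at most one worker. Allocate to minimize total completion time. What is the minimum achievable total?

Minimum total: 153 min

Optimal: Watson→Task T5 (24 min), Varga→Task T2 (17 min), Kapoor→Task T1 (15 min), Ghosh→Task T7 (29 min), Leclerc→Task T3 (40 min), Eriksen→Task T4 (28 min) — total 24+17+15+29+40+28 = 153 min.
Column-greedy (each task in turn goes to its cheapest remaining worker) gives 184 min, worse by 31.
Next-best assignment: Watson→Task T5, Varga→Task T2, Kapoor→Task T4, Ghosh→Task T7, Leclerc→Task T1, Eriksen→Task T3 = 160 min.
Swapping Kapoor↔Ghosh (Kapoor→Task T7 76 min, Ghosh→Task T1 101 min) adds 133.
Every other assignment is strictly worse.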